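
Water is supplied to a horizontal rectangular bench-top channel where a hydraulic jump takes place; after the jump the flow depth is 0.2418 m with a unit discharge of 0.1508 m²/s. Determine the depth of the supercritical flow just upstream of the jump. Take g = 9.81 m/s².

y₁ = 0.06292 m

V₂ = q/y₂ = 0.1508/0.2418 = 0.6237 m/s; Fr₂ = V₂/√(g·y₂) = 0.4049.
Applying the sequent-depth relation in reverse, y₁/y₂ = ½[√(1 + 8Fr₂²) − 1] = ½[√2.3118 − 1] = 0.2602.
y₁ = 0.2602 × 0.2418 = 0.06292 m.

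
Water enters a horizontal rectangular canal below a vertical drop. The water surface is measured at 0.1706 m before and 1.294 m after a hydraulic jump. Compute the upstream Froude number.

For a rectangular channel the momentum equation gives q² = ½·g·y₁·y₂·(y₁ + y₂) = ½×9.81×0.1706×1.294×1.465 = 1.586.
q = √1.586 = 1.259 m²/s.
V₁ = q/y₁ = 7.382 m/s; Fr₁ = V₁/√(g·y₁) = 5.706.

Fr₁ = 5.706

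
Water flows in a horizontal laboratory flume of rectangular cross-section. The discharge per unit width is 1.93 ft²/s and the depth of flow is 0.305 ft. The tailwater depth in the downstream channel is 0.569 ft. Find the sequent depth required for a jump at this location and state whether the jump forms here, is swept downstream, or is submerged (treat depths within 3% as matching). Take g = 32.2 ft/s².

y₂ = 0.732 ft; the jump is swept downstream

V₁ = q/y₁ = 1.93/0.305 = 6.33 ft/s. Fr₁ = V₁/√(g·y₁) = 6.33/√(32.2×0.305) = 2.02.
From the momentum equation for a rectangular channel, y₂/y₁ = ½[√(1 + 8Fr₁²) − 1] = ½[√33.62 − 1] = 2.40.
y₂ = 2.40 × 0.305 = 0.732 ft.
Tailwater y_tw = 0.569 ft: y_tw < y₂, so the jump is swept downstream.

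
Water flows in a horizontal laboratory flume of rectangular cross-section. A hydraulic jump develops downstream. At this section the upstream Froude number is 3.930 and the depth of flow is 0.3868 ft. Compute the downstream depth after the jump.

y₂ = 1.965 ft

Fr₁ = 3.930 (given).
Sequent-depth ratio: y₂/y₁ = ½[√(1 + 8Fr₁²) − 1] = ½[√124.56 − 1] = 5.080.
y₂ = 5.080 × 0.3868 = 1.965 ft.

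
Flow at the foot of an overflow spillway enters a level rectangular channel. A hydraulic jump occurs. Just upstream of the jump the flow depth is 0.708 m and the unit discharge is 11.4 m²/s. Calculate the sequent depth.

y₂ = 5.77 m

V₁ = q/y₁ = 11.4/0.708 = 16.1 m/s. Fr₁ = V₁/√(g·y₁) = 16.1/√(9.81×0.708) = 6.11.
From the momentum equation for a rectangular channel, y₂/y₁ = ½[√(1 + 8Fr₁²) − 1] = ½[√299.6 − 1] = 8.15.
y₂ = 8.15 × 0.708 = 5.77 m.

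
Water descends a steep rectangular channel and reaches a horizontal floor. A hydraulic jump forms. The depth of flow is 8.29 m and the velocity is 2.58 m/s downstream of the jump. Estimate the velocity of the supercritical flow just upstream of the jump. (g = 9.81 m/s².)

V₁ = 18.0 m/s

Fr₂ = V₂/√(g·y₂) = 2.58/√(9.81×8.29) = 0.286.
From the momentum equation (using Fr₂), y₁/y₂ = ½[√(1 + 8Fr₂²) − 1] = ½[√1.655 − 1] = 0.143.
y₁ = 0.143 × 8.29 = 1.19 m.
V₁ = q/y₁ = 21.4/1.19 = 18.0 m/s.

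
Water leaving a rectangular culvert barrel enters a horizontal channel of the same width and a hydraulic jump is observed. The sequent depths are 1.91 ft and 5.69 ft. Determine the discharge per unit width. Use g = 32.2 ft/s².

For a rectangular channel the momentum equation gives q² = ½·g·y₁·y₂·(y₁ + y₂) = ½×32.2×1.91×5.69×7.60 = 1330.
q = √1330 = 36.5 ft²/s.

q = 36.5 ft²/s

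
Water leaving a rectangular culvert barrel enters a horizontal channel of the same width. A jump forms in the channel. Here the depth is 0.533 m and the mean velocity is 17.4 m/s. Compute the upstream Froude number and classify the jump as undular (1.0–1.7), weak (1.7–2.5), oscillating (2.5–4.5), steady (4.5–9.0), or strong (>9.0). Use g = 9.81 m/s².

Fr₁ = 7.61; steady jump

Fr₁ = V₁/√(g·y₁) = 17.4/√(9.81×0.533) = 7.61.
Fr₁ = 7.61 lies in the steady range.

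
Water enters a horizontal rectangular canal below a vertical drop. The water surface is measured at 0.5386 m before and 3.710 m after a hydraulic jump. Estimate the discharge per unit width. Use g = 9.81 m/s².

q = 6.453 m²/s

For a rectangular channel the momentum equation gives q² = ½·g·y₁·y₂·(y₁ + y₂) = ½×9.81×0.5386×3.710×4.249 = 41.64.
q = √41.64 = 6.453 m²/s.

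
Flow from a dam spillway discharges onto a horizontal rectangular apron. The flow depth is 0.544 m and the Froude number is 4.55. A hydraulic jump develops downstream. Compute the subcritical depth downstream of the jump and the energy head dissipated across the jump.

y₂ = 3.24 m; ΔE = 2.78 m

Fr₁ = 4.55 (given).
From the momentum equation for a rectangular channel, y₂/y₁ = ½[√(1 + 8Fr₁²) − 1] = ½[√166.6 − 1] = 5.95.
y₂ = 5.95 × 0.544 = 3.24 m.
V₁ = Fr₁·√(g·y₁) = 4.55×√(9.81×0.544) = 10.5 m/s; q = V₁·y₁ = 5.72 m²/s. V₂ = q/y₂ = 5.72/3.24 = 1.77 m/s. E₁ = y₁ + V₁²/2g = 6.18 m; E₂ = y₂ + V₂²/2g = 3.40 m. ΔE = E₁ − E₂ = 2.78 m.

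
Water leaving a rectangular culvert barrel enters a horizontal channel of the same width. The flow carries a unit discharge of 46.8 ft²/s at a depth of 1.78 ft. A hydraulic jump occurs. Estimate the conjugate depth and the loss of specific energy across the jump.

V₁ = q/y₁ = 46.8/1.78 = 26.3 ft/s. Fr₁ = V₁/√(g·y₁) = 26.3/√(32.2×1.78) = 3.47.
From the momentum equation for a rectangular channel, y₂/y₁ = ½[√(1 + 8Fr₁²) − 1] = ½[√97.49 − 1] = 4.44.
y₂ = 4.44 × 1.78 = 7.90 ft.
Head loss: ΔE = (y₂ − y₁)³/(4y₁y₂) = (7.90 − 1.78)³/(4×1.78×7.90) = 229/56.2 = 4.07 ft.

y₂ = 7.90 ft; ΔE = 4.07 ft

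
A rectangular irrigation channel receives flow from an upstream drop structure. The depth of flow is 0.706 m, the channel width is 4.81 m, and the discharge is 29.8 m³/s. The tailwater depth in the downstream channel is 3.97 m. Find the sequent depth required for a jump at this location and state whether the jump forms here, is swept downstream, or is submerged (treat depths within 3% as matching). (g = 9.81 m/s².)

y₂ = 2.99 m; the jump is submerged

q = Q/b = 29.8/4.81 = 6.20 m²/s; V₁ = q/y₁ = 8.78 m/s. Fr₁ = V₁/√(g·y₁) = 3.33.
Conjugate-depth relation: y₂/y₁ = ½[√(1 + 8Fr₁²) − 1] = ½[√89.95 − 1] = 4.24.
y₂ = 4.24 × 0.706 = 2.99 m.
Tailwater y_tw = 3.97 m: y_tw > y₂, so the jump is submerged.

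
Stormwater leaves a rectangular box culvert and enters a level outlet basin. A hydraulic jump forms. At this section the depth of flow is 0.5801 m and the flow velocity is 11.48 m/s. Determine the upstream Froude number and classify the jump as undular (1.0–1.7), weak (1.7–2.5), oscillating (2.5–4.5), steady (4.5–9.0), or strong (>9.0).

Fr₁ = V₁/√(g·y₁) = 11.48/√(9.81×0.5801) = 4.812.
Fr₁ = 4.812 lies in the steady range.

Fr₁ = 4.812; steady jump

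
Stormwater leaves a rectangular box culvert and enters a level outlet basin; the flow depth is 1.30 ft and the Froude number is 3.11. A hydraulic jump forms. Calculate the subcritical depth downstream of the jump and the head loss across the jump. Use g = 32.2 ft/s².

Fr₁ = 3.11 (given).
Bélanger equation: y₂/y₁ = ½[√(1 + 8Fr₁²) − 1] = ½[√78.38 − 1] = 3.93.
y₂ = 3.93 × 1.30 = 5.10 ft.
V₁ = Fr₁·√(g·y₁) = 3.11×√(32.2×1.30) = 20.1 ft/s; q = V₁·y₁ = 26.2 ft²/s. V₂ = q/y₂ = 26.2/5.10 = 5.12 ft/s. E₁ = y₁ + V₁²/2g = 7.59 ft; E₂ = y₂ + V₂²/2g = 5.51 ft. ΔE = E₁ − E₂ = 2.07 ft.

y₂ = 5.10 ft; ΔE = 2.07 ft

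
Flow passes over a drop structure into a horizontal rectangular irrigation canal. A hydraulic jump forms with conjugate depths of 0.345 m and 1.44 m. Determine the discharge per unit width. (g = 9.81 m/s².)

q = 2.09 m²/s

For a rectangular channel the momentum equation gives q² = ½·g·y₁·y₂·(y₁ + y₂) = ½×9.81×0.345×1.44×1.78 = 4.35.
q = √4.35 = 2.09 m²/s.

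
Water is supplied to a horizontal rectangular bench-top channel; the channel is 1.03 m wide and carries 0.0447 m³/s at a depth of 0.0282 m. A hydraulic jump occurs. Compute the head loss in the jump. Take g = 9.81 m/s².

q = Q/b = 0.0447/1.03 = 0.0434 m²/s; V₁ = q/y₁ = 1.54 m/s. Fr₁ = V₁/√(g·y₁) = 2.93.
By Bélanger, y₂/y₁ = ½[√(1 + 8Fr₁²) − 1] = ½[√69.49 − 1] = 3.67.
y₂ = 3.67 × 0.0282 = 0.103 m.
Head loss: ΔE = (y₂ − y₁)³/(4y₁y₂) = (0.103 − 0.0282)³/(4×0.0282×0.103) = 0.000426/0.0117 = 0.0365 m.

ΔE = 0.0365 m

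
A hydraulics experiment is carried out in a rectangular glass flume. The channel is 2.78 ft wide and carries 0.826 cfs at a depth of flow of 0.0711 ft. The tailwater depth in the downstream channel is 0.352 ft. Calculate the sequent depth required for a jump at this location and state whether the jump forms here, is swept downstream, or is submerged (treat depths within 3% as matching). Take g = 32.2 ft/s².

q = Q/b = 0.826/2.78 = 0.297 ft²/s; V₁ = q/y₁ = 4.18 ft/s. Fr₁ = V₁/√(g·y₁) = 2.76.
Sequent-depth ratio: y₂/y₁ = ½[√(1 + 8Fr₁²) − 1] = ½[√62.02 − 1] = 3.44.
y₂ = 3.44 × 0.0711 = 0.244 ft.
Tailwater y_tw = 0.352 ft: y_tw > y₂, so the jump is submerged.

y₂ = 0.244 ft; the jump is submerged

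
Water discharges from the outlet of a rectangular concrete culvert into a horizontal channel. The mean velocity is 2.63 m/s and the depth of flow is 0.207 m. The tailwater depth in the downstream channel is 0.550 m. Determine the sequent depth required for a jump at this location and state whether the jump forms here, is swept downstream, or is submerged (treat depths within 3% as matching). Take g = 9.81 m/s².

y₂ = 0.447 m; the jump is submerged

Fr₁ = V₁/√(g·y₁) = 2.63/√(9.81×0.207) = 1.85.
By Bélanger, y₂/y₁ = ½[√(1 + 8Fr₁²) − 1] = ½[√28.25 − 1] = 2.16.
y₂ = 2.16 × 0.207 = 0.447 m.
Tailwater y_tw = 0.550 m: y_tw > y₂, so the jump is submerged.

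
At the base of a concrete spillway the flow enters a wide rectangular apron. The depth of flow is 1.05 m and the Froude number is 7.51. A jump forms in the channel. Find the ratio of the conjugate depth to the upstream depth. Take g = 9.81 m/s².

Fr₁ = 7.51 (given).
By Bélanger, y₂/y₁ = ½[√(1 + 8Fr₁²) − 1] = ½[√452.2 − 1] = 10.1.

y₂/y₁ = 10.1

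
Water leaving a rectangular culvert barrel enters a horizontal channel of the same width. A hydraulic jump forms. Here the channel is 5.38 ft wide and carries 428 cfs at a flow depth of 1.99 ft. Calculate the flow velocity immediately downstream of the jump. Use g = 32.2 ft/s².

q = Q/b = 428/5.38 = 79.6 ft²/s; V₁ = q/y₁ = 40.0 ft/s. Fr₁ = V₁/√(g·y₁) = 4.99.
Conjugate-depth relation: y₂/y₁ = ½[√(1 + 8Fr₁²) − 1] = ½[√200.5 − 1] = 6.58.
y₂ = 6.58 × 1.99 = 13.1 ft.
V₂ = q/y₂ = 79.6/13.1 = 6.08 ft/s.

V₂ = 6.08 ft/s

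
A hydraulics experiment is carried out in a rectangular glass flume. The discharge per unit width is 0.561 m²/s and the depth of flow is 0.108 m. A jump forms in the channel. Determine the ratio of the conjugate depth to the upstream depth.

y₂/y₁ = 6.65

V₁ = q/y₁ = 0.561/0.108 = 5.19 m/s. Fr₁ = V₁/√(g·y₁) = 5.19/√(9.81×0.108) = 5.05.
Sequent-depth ratio: y₂/y₁ = ½[√(1 + 8Fr₁²) − 1] = ½[√204.7 − 1] = 6.65.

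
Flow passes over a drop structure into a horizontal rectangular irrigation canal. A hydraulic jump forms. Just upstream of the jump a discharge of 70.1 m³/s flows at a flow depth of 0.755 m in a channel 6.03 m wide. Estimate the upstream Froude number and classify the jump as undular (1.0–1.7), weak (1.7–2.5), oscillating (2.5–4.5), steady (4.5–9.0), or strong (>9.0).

q = Q/b = 70.1/6.03 = 11.6 m²/s; V₁ = q/y₁ = 15.4 m/s. Fr₁ = V₁/√(g·y₁) = 5.66.
Fr₁ = 5.66 lies in the steady range.

Fr₁ = 5.66; steady jump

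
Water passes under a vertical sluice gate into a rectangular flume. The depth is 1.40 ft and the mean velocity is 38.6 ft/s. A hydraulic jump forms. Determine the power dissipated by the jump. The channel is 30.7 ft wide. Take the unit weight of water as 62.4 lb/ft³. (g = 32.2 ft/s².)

Fr₁ = V₁/√(g·y₁) = 38.6/√(32.2×1.40) = 5.75.
Sequent-depth ratio: y₂/y₁ = ½[√(1 + 8Fr₁²) − 1] = ½[√265.4 − 1] = 7.65.
y₂ = 7.65 × 1.40 = 10.7 ft.
Head loss: ΔE = (y₂ − y₁)³/(4y₁y₂) = (10.7 − 1.40)³/(4×1.40×10.7) = 805/59.9 = 13.4 ft.
q = V₁·y₁ = 38.6 × 1.40 = 54.0 ft²/s. Q = q·b = 54.0 × 30.7 = 1659 cfs. P = γ·Q·ΔE/550 = 62.4 × 1659 × 13.4 / 550 = 2529 hp.

P = 2529 hp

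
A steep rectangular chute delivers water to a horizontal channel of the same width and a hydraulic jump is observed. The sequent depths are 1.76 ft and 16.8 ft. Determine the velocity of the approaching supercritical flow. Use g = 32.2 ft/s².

For a rectangular channel the momentum equation gives q² = ½·g·y₁·y₂·(y₁ + y₂) = ½×32.2×1.76×16.8×18.6 = 8835.
q = √8835 = 94.0 ft²/s.
V₁ = q/y₁ = 94.0/1.76 = 53.4 ft/s.

V₁ = 53.4 ft/s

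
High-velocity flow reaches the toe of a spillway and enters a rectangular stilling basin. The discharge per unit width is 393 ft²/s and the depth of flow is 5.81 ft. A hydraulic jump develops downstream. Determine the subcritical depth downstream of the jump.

y₂ = 37.8 ft

V₁ = q/y₁ = 393/5.81 = 67.6 ft/s. Fr₁ = V₁/√(g·y₁) = 67.6/√(32.2×5.81) = 4.95.
By Bélanger, y₂/y₁ = ½[√(1 + 8Fr₁²) − 1] = ½[√196.7 − 1] = 6.51.
y₂ = 6.51 × 5.81 = 37.8 ft.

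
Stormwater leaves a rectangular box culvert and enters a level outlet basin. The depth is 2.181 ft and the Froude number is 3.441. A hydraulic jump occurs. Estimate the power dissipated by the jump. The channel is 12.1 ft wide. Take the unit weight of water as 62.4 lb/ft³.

P = 418.3 hp

Fr₁ = 3.441 (given).
Conjugate-depth relation: y₂/y₁ = ½[√(1 + 8Fr₁²) − 1] = ½[√95.724 − 1] = 4.392.
y₂ = 4.392 × 2.181 = 9.579 ft.
V₁ = Fr₁·√(g·y₁) = 3.441×√(32.2×2.181) = 28.84 ft/s; q = V₁·y₁ = 62.89 ft²/s. V₂ = q/y₂ = 62.89/9.579 = 6.566 ft/s. E₁ = y₁ + V₁²/2g = 15.09 ft; E₂ = y₂ + V₂²/2g = 10.25 ft. ΔE = E₁ − E₂ = 4.845 ft.
Q = q·b = 62.89 × 12.1 = 761.0 cfs. P = γ·Q·ΔE/550 = 62.4 × 761.0 × 4.845 / 550 = 418.3 hp.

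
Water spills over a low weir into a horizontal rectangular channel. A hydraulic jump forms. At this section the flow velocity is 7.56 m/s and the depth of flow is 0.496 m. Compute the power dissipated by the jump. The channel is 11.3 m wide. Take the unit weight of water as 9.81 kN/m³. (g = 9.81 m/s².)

Fr₁ = V₁/√(g·y₁) = 7.56/√(9.81×0.496) = 3.43.
By Bélanger, y₂/y₁ = ½[√(1 + 8Fr₁²) − 1] = ½[√94.97 − 1] = 4.37.
y₂ = 4.37 × 0.496 = 2.17 m.
Head loss: ΔE = (y₂ − y₁)³/(4y₁y₂) = (2.17 − 0.496)³/(4×0.496×2.17) = 4.68/4.30 = 1.09 m.
q = V₁·y₁ = 7.56 × 0.496 = 3.75 m²/s. Q = q·b = 3.75 × 11.3 = 42.4 m³/s. P = γ·Q·ΔE = 9.81 × 42.4 × 1.09 = 452 kW.

P = 452 kW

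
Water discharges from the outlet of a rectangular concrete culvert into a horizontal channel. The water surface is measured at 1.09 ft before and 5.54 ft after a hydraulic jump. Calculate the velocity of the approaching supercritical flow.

V₁ = 23.3 ft/s

For a rectangular channel the momentum equation gives q² = ½·g·y₁·y₂·(y₁ + y₂) = ½×32.2×1.09×5.54×6.63 = 645.
q = √645 = 25.4 ft²/s.
V₁ = q/y₁ = 25.4/1.09 = 23.3 ft/s.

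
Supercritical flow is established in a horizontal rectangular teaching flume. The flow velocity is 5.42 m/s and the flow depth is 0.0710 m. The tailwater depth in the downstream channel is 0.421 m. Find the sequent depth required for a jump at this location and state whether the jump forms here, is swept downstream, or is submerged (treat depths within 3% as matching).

Fr₁ = V₁/√(g·y₁) = 5.42/√(9.81×0.0710) = 6.49.
Bélanger equation: y₂/y₁ = ½[√(1 + 8Fr₁²) − 1] = ½[√338.4 − 1] = 8.70.
y₂ = 8.70 × 0.0710 = 0.618 m.
Tailwater y_tw = 0.421 m: y_tw < y₂, so the jump is swept downstream.

y₂ = 0.618 m; the jump is swept downstream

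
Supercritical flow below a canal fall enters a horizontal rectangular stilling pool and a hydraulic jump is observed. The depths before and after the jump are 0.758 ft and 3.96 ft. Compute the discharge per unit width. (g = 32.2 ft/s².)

For a rectangular channel the momentum equation gives q² = ½·g·y₁·y₂·(y₁ + y₂) = ½×32.2×0.758×3.96×4.72 = 228.
q = √228 = 15.1 ft²/s.

q = 15.1 ft²/s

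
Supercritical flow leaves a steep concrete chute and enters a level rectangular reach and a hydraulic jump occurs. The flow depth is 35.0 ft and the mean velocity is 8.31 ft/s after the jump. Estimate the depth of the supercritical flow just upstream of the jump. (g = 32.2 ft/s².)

y₁ = 3.86 ft

Fr₂ = V₂/√(g·y₂) = 8.31/√(32.2×35.0) = 0.248.
The Bélanger relation is symmetric: y₁/y₂ = ½[√(1 + 8Fr₂²) − 1] = ½[√1.490 − 1] = 0.110.
y₁ = 0.110 × 35.0 = 3.86 ft.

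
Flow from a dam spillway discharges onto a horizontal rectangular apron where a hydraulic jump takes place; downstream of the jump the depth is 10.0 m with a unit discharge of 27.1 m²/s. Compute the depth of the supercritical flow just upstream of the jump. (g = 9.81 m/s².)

y₁ = 1.32 m

V₂ = q/y₂ = 27.1/10.0 = 2.71 m/s; Fr₂ = V₂/√(g·y₂) = 0.274.
The Bélanger relation is symmetric: y₁/y₂ = ½[√(1 + 8Fr₂²) − 1] = ½[√1.599 − 1] = 0.132.
y₁ = 0.132 × 10.0 = 1.32 m.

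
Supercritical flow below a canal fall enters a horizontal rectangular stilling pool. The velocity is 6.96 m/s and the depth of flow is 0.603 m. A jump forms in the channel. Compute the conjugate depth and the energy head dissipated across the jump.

Fr₁ = V₁/√(g·y₁) = 6.96/√(9.81×0.603) = 2.86.
Conjugate-depth relation: y₂/y₁ = ½[√(1 + 8Fr₁²) − 1] = ½[√66.51 − 1] = 3.58.
y₂ = 3.58 × 0.603 = 2.16 m.
Head loss: ΔE = (y₂ − y₁)³/(4y₁y₂) = (2.16 − 0.603)³/(4×0.603×2.16) = 3.76/5.20 = 0.722 m.

y₂ = 2.16 m; ΔE = 0.722 m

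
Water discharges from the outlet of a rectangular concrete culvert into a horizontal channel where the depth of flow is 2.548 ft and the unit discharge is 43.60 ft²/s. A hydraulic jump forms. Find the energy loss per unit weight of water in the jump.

V₁ = q/y₁ = 43.60/2.548 = 17.11 ft/s. Fr₁ = V₁/√(g·y₁) = 17.11/√(32.2×2.548) = 1.889.
From the momentum equation for a rectangular channel, y₂/y₁ = ½[√(1 + 8Fr₁²) − 1] = ½[√29.550 − 1] = 2.218.
y₂ = 2.218 × 2.548 = 5.651 ft.
Head loss: ΔE = (y₂ − y₁)³/(4y₁y₂) = (5.651 − 2.548)³/(4×2.548×5.651) = 29.89/57.60 = 0.5189 ft.

ΔE = 0.5189 ft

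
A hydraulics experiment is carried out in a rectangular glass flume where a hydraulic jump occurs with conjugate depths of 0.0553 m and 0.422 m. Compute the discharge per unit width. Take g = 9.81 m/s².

For a rectangular channel the momentum equation gives q² = ½·g·y₁·y₂·(y₁ + y₂) = ½×9.81×0.0553×0.422×0.477 = 0.0546.
q = √0.0546 = 0.234 m²/s.

q = 0.234 m²/s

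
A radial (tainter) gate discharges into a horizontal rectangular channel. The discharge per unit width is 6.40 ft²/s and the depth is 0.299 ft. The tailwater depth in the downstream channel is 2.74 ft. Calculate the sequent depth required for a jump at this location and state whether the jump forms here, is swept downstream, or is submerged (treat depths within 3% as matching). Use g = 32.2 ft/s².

y₂ = 2.77 ft; the jump forms here

V₁ = q/y₁ = 6.40/0.299 = 21.4 ft/s. Fr₁ = V₁/√(g·y₁) = 21.4/√(32.2×0.299) = 6.90.
From the momentum equation for a rectangular channel, y₂/y₁ = ½[√(1 + 8Fr₁²) − 1] = ½[√381.7 − 1] = 9.27.
y₂ = 9.27 × 0.299 = 2.77 ft.
Tailwater y_tw = 2.74 ft: y_tw ≈ y₂, so the jump forms here.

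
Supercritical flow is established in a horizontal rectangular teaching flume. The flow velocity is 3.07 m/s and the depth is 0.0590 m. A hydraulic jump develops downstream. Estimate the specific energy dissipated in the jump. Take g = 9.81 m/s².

Fr₁ = V₁/√(g·y₁) = 3.07/√(9.81×0.0590) = 4.04.
Conjugate-depth relation: y₂/y₁ = ½[√(1 + 8Fr₁²) − 1] = ½[√131.3 − 1] = 5.23.
y₂ = 5.23 × 0.0590 = 0.308 m.
Head loss: ΔE = (y₂ − y₁)³/(4y₁y₂) = (0.308 − 0.0590)³/(4×0.0590×0.308) = 0.0155/0.0728 = 0.213 m.

ΔE = 0.213 m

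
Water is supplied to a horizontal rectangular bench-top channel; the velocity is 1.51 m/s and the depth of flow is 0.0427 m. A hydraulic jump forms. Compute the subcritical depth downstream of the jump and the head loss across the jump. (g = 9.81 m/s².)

Fr₁ = V₁/√(g·y₁) = 1.51/√(9.81×0.0427) = 2.33.
Sequent-depth ratio: y₂/y₁ = ½[√(1 + 8Fr₁²) − 1] = ½[√44.55 − 1] = 2.84.
y₂ = 2.84 × 0.0427 = 0.121 m.
q = V₁·y₁ = 1.51 × 0.0427 = 0.0645 m²/s. V₂ = q/y₂ = 0.0645/0.121 = 0.532 m/s. E₁ = y₁ + V₁²/2g = 0.159 m; E₂ = y₂ + V₂²/2g = 0.136 m. ΔE = E₁ − E₂ = 0.0233 m.

y₂ = 0.121 m; ΔE = 0.0233 m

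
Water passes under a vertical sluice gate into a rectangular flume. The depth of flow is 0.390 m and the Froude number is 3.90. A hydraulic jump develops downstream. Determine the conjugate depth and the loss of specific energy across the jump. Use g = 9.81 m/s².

Fr₁ = 3.90 (given).
By Bélanger, y₂/y₁ = ½[√(1 + 8Fr₁²) − 1] = ½[√122.7 − 1] = 5.04.
y₂ = 5.04 × 0.390 = 1.96 m.
V₁ = Fr₁·√(g·y₁) = 3.90×√(9.81×0.390) = 7.63 m/s; q = V₁·y₁ = 2.98 m²/s. V₂ = q/y₂ = 2.98/1.96 = 1.51 m/s. E₁ = y₁ + V₁²/2g = 3.36 m; E₂ = y₂ + V₂²/2g = 2.08 m. ΔE = E₁ − E₂ = 1.27 m.

y₂ = 1.96 m; ΔE = 1.27 m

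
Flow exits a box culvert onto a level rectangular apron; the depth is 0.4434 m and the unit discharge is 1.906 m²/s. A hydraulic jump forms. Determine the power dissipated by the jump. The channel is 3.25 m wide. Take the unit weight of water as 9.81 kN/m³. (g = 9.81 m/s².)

P = 8.485 kW

V₁ = q/y₁ = 1.906/0.4434 = 4.299 m/s. Fr₁ = V₁/√(g·y₁) = 4.299/√(9.81×0.4434) = 2.061.
From the momentum equation for a rectangular channel, y₂/y₁ = ½[√(1 + 8Fr₁²) − 1] = ½[√34.984 − 1] = 2.457.
y₂ = 2.457 × 0.4434 = 1.090 m.
Head loss: ΔE = (y₂ − y₁)³/(4y₁y₂) = (1.090 − 0.4434)³/(4×0.4434×1.090) = 0.2698/1.933 = 0.1396 m.
Q = q·b = 1.906 × 3.25 = 6.194 m³/s. P = γ·Q·ΔE = 9.81 × 6.194 × 0.1396 = 8.485 kW.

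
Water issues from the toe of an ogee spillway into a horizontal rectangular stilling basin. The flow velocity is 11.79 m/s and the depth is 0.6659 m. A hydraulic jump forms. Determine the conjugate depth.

y₂ = 4.024 m

Fr₁ = V₁/√(g·y₁) = 11.79/√(9.81×0.6659) = 4.613.
Sequent-depth ratio: y₂/y₁ = ½[√(1 + 8Fr₁²) − 1] = ½[√171.23 − 1] = 6.043.
y₂ = 6.043 × 0.6659 = 4.024 m.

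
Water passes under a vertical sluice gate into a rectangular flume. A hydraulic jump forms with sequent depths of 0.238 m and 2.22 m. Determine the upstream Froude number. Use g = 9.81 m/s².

Fr₁ = 6.94

For a rectangular channel the momentum equation gives q² = ½·g·y₁·y₂·(y₁ + y₂) = ½×9.81×0.238×2.22×2.46 = 6.37.
q = √6.37 = 2.52 m²/s.
V₁ = q/y₁ = 10.6 m/s; Fr₁ = V₁/√(g·y₁) = 6.94.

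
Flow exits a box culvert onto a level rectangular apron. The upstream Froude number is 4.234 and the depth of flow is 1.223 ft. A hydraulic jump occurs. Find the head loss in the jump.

Fr₁ = 4.234 (given).
From the momentum equation for a rectangular channel, y₂/y₁ = ½[√(1 + 8Fr₁²) − 1] = ½[√144.41 − 1] = 5.509.
y₂ = 5.509 × 1.223 = 6.737 ft.
V₁ = Fr₁·√(g·y₁) = 4.234×√(32.2×1.223) = 26.57 ft/s; q = V₁·y₁ = 32.50 ft²/s. V₂ = q/y₂ = 32.50/6.737 = 4.823 ft/s. E₁ = y₁ + V₁²/2g = 12.19 ft; E₂ = y₂ + V₂²/2g = 7.098 ft. ΔE = E₁ − E₂ = 5.087 ft.

ΔE = 5.087 ft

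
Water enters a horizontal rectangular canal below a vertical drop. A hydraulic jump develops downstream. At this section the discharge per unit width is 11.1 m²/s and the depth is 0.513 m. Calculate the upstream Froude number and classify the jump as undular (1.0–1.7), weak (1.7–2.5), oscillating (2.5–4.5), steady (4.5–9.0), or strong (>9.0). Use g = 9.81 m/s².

V₁ = q/y₁ = 11.1/0.513 = 21.6 m/s. Fr₁ = V₁/√(g·y₁) = 21.6/√(9.81×0.513) = 9.65.
Fr₁ = 9.65 lies in the strong range.

Fr₁ = 9.65; strong jump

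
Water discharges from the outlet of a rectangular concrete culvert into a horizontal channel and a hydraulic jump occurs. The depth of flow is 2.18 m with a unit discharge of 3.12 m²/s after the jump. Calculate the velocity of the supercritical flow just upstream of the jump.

V₁ = 8.70 m/s

V₂ = q/y₂ = 3.12/2.18 = 1.43 m/s; Fr₂ = V₂/√(g·y₂) = 0.309.
Applying the sequent-depth relation in reverse, y₁/y₂ = ½[√(1 + 8Fr₂²) − 1] = ½[√1.766 − 1] = 0.164.
y₁ = 0.164 × 2.18 = 0.359 m.
V₁ = q/y₁ = 3.12/0.359 = 8.70 m/s.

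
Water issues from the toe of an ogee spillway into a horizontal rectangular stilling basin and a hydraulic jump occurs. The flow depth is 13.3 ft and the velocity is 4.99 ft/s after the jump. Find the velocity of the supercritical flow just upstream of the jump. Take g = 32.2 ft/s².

Fr₂ = V₂/√(g·y₂) = 4.99/√(32.2×13.3) = 0.241.
The Bélanger relation is symmetric: y₁/y₂ = ½[√(1 + 8Fr₂²) − 1] = ½[√1.465 − 1] = 0.105.
y₁ = 0.105 × 13.3 = 1.40 ft.
V₁ = q/y₁ = 66.4/1.40 = 47.4 ft/s.

V₁ = 47.4 ft/s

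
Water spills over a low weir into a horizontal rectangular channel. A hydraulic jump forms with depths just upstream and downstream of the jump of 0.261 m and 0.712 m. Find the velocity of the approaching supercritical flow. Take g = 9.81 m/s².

V₁ = 3.61 m/s

For a rectangular channel the momentum equation gives q² = ½·g·y₁·y₂·(y₁ + y₂) = ½×9.81×0.261×0.712×0.973 = 0.887.
q = √0.887 = 0.942 m²/s.
V₁ = q/y₁ = 0.942/0.261 = 3.61 m/s.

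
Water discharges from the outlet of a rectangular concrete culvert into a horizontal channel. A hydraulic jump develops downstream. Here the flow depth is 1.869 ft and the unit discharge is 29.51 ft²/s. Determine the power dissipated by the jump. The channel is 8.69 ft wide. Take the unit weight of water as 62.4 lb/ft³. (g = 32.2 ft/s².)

P = 16.12 hp

V₁ = q/y₁ = 29.51/1.869 = 15.79 ft/s. Fr₁ = V₁/√(g·y₁) = 15.79/√(32.2×1.869) = 2.035.
Sequent-depth ratio: y₂/y₁ = ½[√(1 + 8Fr₁²) − 1] = ½[√34.139 − 1] = 2.421.
y₂ = 2.421 × 1.869 = 4.526 ft.
Head loss: ΔE = (y₂ − y₁)³/(4y₁y₂) = (4.526 − 1.869)³/(4×1.869×4.526) = 18.75/33.83 = 0.5542 ft.
Q = q·b = 29.51 × 8.69 = 256.4 cfs. P = γ·Q·ΔE/550 = 62.4 × 256.4 × 0.5542 / 550 = 16.12 hp.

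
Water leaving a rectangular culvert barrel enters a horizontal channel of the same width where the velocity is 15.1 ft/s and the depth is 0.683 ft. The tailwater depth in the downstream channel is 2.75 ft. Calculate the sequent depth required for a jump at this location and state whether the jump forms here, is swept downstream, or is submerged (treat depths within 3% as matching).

Fr₁ = V₁/√(g·y₁) = 15.1/√(32.2×0.683) = 3.22.
Bélanger equation: y₂/y₁ = ½[√(1 + 8Fr₁²) − 1] = ½[√83.94 − 1] = 4.08.
y₂ = 4.08 × 0.683 = 2.79 ft.
Tailwater y_tw = 2.75 ft: y_tw ≈ y₂, so the jump forms here.

y₂ = 2.79 ft; the jump forms here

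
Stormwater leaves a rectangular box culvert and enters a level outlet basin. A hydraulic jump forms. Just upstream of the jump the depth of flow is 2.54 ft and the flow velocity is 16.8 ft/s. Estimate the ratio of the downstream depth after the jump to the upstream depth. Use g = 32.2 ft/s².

y₂/y₁ = 2.17

Fr₁ = V₁/√(g·y₁) = 16.8/√(32.2×2.54) = 1.86.
From the momentum equation for a rectangular channel, y₂/y₁ = ½[√(1 + 8Fr₁²) − 1] = ½[√28.61 − 1] = 2.17.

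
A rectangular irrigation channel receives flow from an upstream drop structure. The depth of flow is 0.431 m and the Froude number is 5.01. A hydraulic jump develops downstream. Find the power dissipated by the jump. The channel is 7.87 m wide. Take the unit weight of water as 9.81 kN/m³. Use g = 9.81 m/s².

Fr₁ = 5.01 (given).
Sequent-depth ratio: y₂/y₁ = ½[√(1 + 8Fr₁²) − 1] = ½[√201.8 − 1] = 6.60.
y₂ = 6.60 × 0.431 = 2.85 m.
Head loss: ΔE = (y₂ − y₁)³/(4y₁y₂) = (2.85 − 0.431)³/(4×0.431×2.85) = 14.1/4.91 = 2.87 m.
V₁ = Fr₁·√(g·y₁) = 5.01×√(9.81×0.431) = 10.3 m/s; q = V₁·y₁ = 4.44 m²/s. Q = q·b = 4.44 × 7.87 = 34.9 m³/s. P = γ·Q·ΔE = 9.81 × 34.9 × 2.87 = 984 kW.

P = 984 kW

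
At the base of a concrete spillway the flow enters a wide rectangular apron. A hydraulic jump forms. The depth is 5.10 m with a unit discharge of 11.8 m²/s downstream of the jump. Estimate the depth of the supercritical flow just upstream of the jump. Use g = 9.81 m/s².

y₁ = 0.924 m

V₂ = q/y₂ = 11.8/5.10 = 2.31 m/s; Fr₂ = V₂/√(g·y₂) = 0.327.
Since the conjugate-depth ratio holds either way, y₁/y₂ = ½[√(1 + 8Fr₂²) − 1] = ½[√1.856 − 1] = 0.181.
y₁ = 0.181 × 5.10 = 0.924 m.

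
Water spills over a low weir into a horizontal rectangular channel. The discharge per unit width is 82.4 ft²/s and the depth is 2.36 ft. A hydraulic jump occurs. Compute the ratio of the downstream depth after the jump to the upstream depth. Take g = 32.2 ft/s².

y₂/y₁ = 5.19

V₁ = q/y₁ = 82.4/2.36 = 34.9 ft/s. Fr₁ = V₁/√(g·y₁) = 34.9/√(32.2×2.36) = 4.01.
Bélanger equation: y₂/y₁ = ½[√(1 + 8Fr₁²) − 1] = ½[√129.3 − 1] = 5.19.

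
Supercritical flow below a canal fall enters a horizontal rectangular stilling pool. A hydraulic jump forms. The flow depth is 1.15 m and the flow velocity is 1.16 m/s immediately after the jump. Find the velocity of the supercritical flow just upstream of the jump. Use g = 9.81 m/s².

V₁ = 5.83 m/s

Fr₂ = V₂/√(g·y₂) = 1.16/√(9.81×1.15) = 0.345.
Since the conjugate-depth ratio holds either way, y₁/y₂ = ½[√(1 + 8Fr₂²) − 1] = ½[√1.954 − 1] = 0.199.
y₁ = 0.199 × 1.15 = 0.229 m.
V₁ = q/y₁ = 1.33/0.229 = 5.83 m/s.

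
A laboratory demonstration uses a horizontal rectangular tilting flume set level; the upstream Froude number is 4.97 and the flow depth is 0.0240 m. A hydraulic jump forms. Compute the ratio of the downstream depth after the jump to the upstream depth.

y₂/y₁ = 6.55

Fr₁ = 4.97 (given).
Conjugate-depth relation: y₂/y₁ = ½[√(1 + 8Fr₁²) − 1] = ½[√198.6 − 1] = 6.55.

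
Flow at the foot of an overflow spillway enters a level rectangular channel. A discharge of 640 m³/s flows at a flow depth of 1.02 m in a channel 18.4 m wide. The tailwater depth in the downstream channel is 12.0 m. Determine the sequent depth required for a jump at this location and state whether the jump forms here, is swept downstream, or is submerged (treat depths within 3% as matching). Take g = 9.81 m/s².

q = Q/b = 640/18.4 = 34.8 m²/s; V₁ = q/y₁ = 34.1 m/s. Fr₁ = V₁/√(g·y₁) = 10.8.
Conjugate-depth relation: y₂/y₁ = ½[√(1 + 8Fr₁²) − 1] = ½[√930.7 − 1] = 14.8.
y₂ = 14.8 × 1.02 = 15.0 m.
Tailwater y_tw = 12.0 m: y_tw < y₂, so the jump is swept downstream.

y₂ = 15.0 m; the jump is swept downstream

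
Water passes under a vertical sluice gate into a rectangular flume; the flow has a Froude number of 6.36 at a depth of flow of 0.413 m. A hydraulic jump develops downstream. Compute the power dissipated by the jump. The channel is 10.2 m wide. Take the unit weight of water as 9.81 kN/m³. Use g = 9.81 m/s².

P = 2717 kW

Fr₁ = 6.36 (given).
By Bélanger, y₂/y₁ = ½[√(1 + 8Fr₁²) − 1] = ½[√324.6 − 1] = 8.51.
y₂ = 8.51 × 0.413 = 3.51 m.
Head loss: ΔE = (y₂ − y₁)³/(4y₁y₂) = (3.51 − 0.413)³/(4×0.413×3.51) = 29.8/5.80 = 5.14 m.
V₁ = Fr₁·√(g·y₁) = 6.36×√(9.81×0.413) = 12.8 m/s; q = V₁·y₁ = 5.29 m²/s. Q = q·b = 5.29 × 10.2 = 53.9 m³/s. P = γ·Q·ΔE = 9.81 × 53.9 × 5.14 = 2717 kW.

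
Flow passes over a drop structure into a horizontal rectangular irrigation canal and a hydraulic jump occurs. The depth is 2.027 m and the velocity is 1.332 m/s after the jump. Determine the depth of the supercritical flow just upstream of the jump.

y₁ = 0.3133 m

Fr₂ = V₂/√(g·y₂) = 1.332/√(9.81×2.027) = 0.2987.
The Bélanger relation is symmetric: y₁/y₂ = ½[√(1 + 8Fr₂²) − 1] = ½[√1.7138 − 1] = 0.1546.
y₁ = 0.1546 × 2.027 = 0.3133 m.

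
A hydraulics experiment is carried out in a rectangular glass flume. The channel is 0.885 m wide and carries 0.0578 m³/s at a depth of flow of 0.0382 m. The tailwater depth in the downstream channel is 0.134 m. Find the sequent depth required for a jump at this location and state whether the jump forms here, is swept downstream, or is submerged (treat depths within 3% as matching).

y₂ = 0.133 m; the jump forms here

q = Q/b = 0.0578/0.885 = 0.0653 m²/s; V₁ = q/y₁ = 1.71 m/s. Fr₁ = V₁/√(g·y₁) = 2.79.
By Bélanger, y₂/y₁ = ½[√(1 + 8Fr₁²) − 1] = ½[√63.40 − 1] = 3.48.
y₂ = 3.48 × 0.0382 = 0.133 m.
Tailwater y_tw = 0.134 m: y_tw ≈ y₂, so the jump forms here.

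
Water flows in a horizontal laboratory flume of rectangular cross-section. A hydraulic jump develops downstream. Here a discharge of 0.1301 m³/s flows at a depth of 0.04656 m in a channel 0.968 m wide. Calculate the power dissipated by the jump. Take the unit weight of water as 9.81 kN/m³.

P = 0.2535 kW

q = Q/b = 0.1301/0.968 = 0.1344 m²/s; V₁ = q/y₁ = 2.887 m/s. Fr₁ = V₁/√(g·y₁) = 4.271.
By Bélanger, y₂/y₁ = ½[√(1 + 8Fr₁²) − 1] = ½[√146.94 − 1] = 5.561.
y₂ = 5.561 × 0.04656 = 0.2589 m.
Head loss: ΔE = (y₂ − y₁)³/(4y₁y₂) = (0.2589 − 0.04656)³/(4×0.04656×0.2589) = 0.009577/0.04822 = 0.1986 m.
P = γ·Q·ΔE = 9.81 × 0.1301 × 0.1986 = 0.2535 kW.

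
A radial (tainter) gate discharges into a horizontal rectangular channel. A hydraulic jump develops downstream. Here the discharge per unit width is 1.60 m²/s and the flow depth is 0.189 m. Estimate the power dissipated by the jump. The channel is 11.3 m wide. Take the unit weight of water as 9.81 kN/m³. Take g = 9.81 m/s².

P = 394 kW

V₁ = q/y₁ = 1.60/0.189 = 8.47 m/s. Fr₁ = V₁/√(g·y₁) = 8.47/√(9.81×0.189) = 6.22.
Sequent-depth ratio: y₂/y₁ = ½[√(1 + 8Fr₁²) − 1] = ½[√310.2 − 1] = 8.31.
y₂ = 8.31 × 0.189 = 1.57 m.
Head loss: ΔE = (y₂ − y₁)³/(4y₁y₂) = (1.57 − 0.189)³/(4×0.189×1.57) = 2.63/1.19 = 2.22 m.
Q = q·b = 1.60 × 11.3 = 18.1 m³/s. P = γ·Q·ΔE = 9.81 × 18.1 × 2.22 = 394 kW.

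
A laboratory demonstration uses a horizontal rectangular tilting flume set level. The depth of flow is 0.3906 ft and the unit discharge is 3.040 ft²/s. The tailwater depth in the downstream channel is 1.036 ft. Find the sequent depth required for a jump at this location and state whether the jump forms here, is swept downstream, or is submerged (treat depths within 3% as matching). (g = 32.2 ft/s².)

y₂ = 1.033 ft; the jump forms here

V₁ = q/y₁ = 3.040/0.3906 = 7.783 ft/s. Fr₁ = V₁/√(g·y₁) = 7.783/√(32.2×0.3906) = 2.195.
Bélanger equation: y₂/y₁ = ½[√(1 + 8Fr₁²) − 1] = ½[√39.529 − 1] = 2.644.
y₂ = 2.644 × 0.3906 = 1.033 ft.
Tailwater y_tw = 1.036 ft: y_tw ≈ y₂, so the jump forms here.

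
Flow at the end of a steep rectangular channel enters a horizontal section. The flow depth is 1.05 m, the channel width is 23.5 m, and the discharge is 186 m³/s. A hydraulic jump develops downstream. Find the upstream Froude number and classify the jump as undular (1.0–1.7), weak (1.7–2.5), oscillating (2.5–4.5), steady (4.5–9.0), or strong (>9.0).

Fr₁ = 2.35; weak jump

q = Q/b = 186/23.5 = 7.91 m²/s; V₁ = q/y₁ = 7.54 m/s. Fr₁ = V₁/√(g·y₁) = 2.35.
Fr₁ = 2.35 lies in the weak range.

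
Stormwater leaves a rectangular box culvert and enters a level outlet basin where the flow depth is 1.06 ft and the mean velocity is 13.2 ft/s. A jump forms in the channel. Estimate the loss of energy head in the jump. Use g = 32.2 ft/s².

ΔE = 0.505 ft

Fr₁ = V₁/√(g·y₁) = 13.2/√(32.2×1.06) = 2.26.
From the momentum equation for a rectangular channel, y₂/y₁ = ½[√(1 + 8Fr₁²) − 1] = ½[√41.84 − 1] = 2.73.
y₂ = 2.73 × 1.06 = 2.90 ft.
q = V₁·y₁ = 13.2 × 1.06 = 14.0 ft²/s. V₂ = q/y₂ = 14.0/2.90 = 4.83 ft/s. E₁ = y₁ + V₁²/2g = 3.77 ft; E₂ = y₂ + V₂²/2g = 3.26 ft. ΔE = E₁ − E₂ = 0.505 ft.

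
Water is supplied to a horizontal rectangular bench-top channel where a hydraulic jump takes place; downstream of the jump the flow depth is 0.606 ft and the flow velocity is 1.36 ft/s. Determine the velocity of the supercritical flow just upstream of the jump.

V₁ = 8.34 ft/s

Fr₂ = V₂/√(g·y₂) = 1.36/√(32.2×0.606) = 0.308.
From the momentum equation (using Fr₂), y₁/y₂ = ½[√(1 + 8Fr₂²) − 1] = ½[√1.758 − 1] = 0.163.
y₁ = 0.163 × 0.606 = 0.0988 ft.
V₁ = q/y₁ = 0.824/0.0988 = 8.34 ft/s.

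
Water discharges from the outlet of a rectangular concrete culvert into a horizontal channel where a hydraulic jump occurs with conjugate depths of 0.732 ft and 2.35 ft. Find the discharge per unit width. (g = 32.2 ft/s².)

For a rectangular channel the momentum equation gives q² = ½·g·y₁·y₂·(y₁ + y₂) = ½×32.2×0.732×2.35×3.08 = 85.4.
q = √85.4 = 9.24 ft²/s.

q = 9.24 ft²/s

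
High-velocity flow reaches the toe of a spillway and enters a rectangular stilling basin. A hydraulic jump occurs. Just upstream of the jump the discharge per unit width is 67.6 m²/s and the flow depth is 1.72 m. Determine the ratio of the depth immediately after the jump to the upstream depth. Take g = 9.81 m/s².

y₂/y₁ = 13.0

V₁ = q/y₁ = 67.6/1.72 = 39.3 m/s. Fr₁ = V₁/√(g·y₁) = 39.3/√(9.81×1.72) = 9.57.
Bélanger equation: y₂/y₁ = ½[√(1 + 8Fr₁²) − 1] = ½[√733.4 − 1] = 13.0.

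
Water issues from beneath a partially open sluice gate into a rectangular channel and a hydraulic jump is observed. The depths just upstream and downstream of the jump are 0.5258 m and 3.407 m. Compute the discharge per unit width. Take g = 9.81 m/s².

For a rectangular channel the momentum equation gives q² = ½·g·y₁·y₂·(y₁ + y₂) = ½×9.81×0.5258×3.407×3.933 = 34.56.
q = √34.56 = 5.879 m²/s.

q = 5.879 m²/s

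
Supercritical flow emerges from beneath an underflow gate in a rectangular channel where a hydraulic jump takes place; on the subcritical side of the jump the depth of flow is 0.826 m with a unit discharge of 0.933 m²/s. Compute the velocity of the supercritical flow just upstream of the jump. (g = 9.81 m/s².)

V₂ = q/y₂ = 0.933/0.826 = 1.13 m/s; Fr₂ = V₂/√(g·y₂) = 0.397.
Since the conjugate-depth ratio holds either way, y₁/y₂ = ½[√(1 + 8Fr₂²) − 1] = ½[√2.260 − 1] = 0.252.
y₁ = 0.252 × 0.826 = 0.208 m.
V₁ = q/y₁ = 0.933/0.208 = 4.49 m/s.

V₁ = 4.49 m/s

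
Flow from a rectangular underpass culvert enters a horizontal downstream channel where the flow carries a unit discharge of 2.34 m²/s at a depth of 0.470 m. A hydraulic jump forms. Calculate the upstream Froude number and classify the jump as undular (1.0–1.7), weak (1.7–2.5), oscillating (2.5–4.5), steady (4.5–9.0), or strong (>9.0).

Fr₁ = 2.32; weak jump

V₁ = q/y₁ = 2.34/0.470 = 4.98 m/s. Fr₁ = V₁/√(g·y₁) = 4.98/√(9.81×0.470) = 2.32.
Fr₁ = 2.32 lies in the weak range.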